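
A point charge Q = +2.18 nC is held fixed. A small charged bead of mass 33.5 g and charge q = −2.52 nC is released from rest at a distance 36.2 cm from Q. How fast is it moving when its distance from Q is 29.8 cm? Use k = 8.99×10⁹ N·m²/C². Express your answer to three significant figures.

1.32×10⁻³ m/s

Only the electrostatic force acts, so mechanical energy is conserved: ½mv² = U₁ − U₂ = kQq(1/r₁ − 1/r₂).
U₁ − U₂ = (8.99×10⁹ N·m²/C²)(2.18×10⁻⁹ C)(-2.52×10⁻⁹ C)(1/0.362 − 1/0.298) = 2.93×10⁻⁸ J.
v = √(2·2.93×10⁻⁸/0.0335) = 1.32×10⁻³ m/s.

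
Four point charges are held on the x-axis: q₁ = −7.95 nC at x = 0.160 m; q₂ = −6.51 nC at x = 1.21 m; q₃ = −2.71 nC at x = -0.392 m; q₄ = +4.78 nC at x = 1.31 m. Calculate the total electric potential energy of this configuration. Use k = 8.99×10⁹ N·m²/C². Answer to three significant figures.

The assembly work is the sum of pairwise potential energies, U = Σ_{i<j} kqᵢqⱼ/rᵢⱼ.
Pair separations: r₁₂ = 1.05 m, r₁₃ = 0.552 m, r₁₄ = 1.15 m, r₂₃ = 1.60 m, r₂₄ = 0.100 m, r₃₄ = 1.70 m.
Summing all 6 pair terms gives U = -2.27×10⁻⁶ J.

-2.27×10⁻⁶ J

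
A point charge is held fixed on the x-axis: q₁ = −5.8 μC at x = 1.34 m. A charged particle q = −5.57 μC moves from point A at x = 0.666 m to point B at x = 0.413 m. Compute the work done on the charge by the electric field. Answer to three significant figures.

0.118 J

The work done by the electric force is W_field = −ΔU = −q(V_B − V_A) = q(V_A − V_B).
At A: distance to the source charge is 0.674 m; V_A = kq₁/r = -7.74×10⁴ V.
At B: distance to the source charge is 0.927 m; V_B = kq₁/r = -5.62×10⁴ V.
ΔV = V_B − V_A = 2.11×10⁴ V.
W_field = −qΔV = −(-5.57×10⁻⁶ C)(2.11×10⁴ V) = 0.118 J.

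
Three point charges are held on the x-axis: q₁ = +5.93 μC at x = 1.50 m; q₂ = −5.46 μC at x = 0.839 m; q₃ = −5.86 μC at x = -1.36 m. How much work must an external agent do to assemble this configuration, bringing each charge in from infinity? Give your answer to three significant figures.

-0.419 J

The assembly work is the sum of pairwise potential energies, U = Σ_{i<j} kqᵢqⱼ/rᵢⱼ.
Pair separations: r₁₂ = 0.661 m, r₁₃ = 2.86 m, r₂₃ = 2.20 m.
U = (-0.440) + (-0.109) + (0.131) = -0.419 J.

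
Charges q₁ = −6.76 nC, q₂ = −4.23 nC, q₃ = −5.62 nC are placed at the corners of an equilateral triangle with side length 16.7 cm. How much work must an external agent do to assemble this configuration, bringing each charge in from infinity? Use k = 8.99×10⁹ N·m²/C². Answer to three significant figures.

The work to assemble the configuration equals its total potential energy, U = Σ kqᵢqⱼ/rᵢⱼ over all pairs.
All three pair separations equal the side length, 0.167 m.
U = (1.54×10⁻⁶) + (2.05×10⁻⁶) + (1.28×10⁻⁶) = 4.86×10⁻⁶ J.

4.86×10⁻⁶ J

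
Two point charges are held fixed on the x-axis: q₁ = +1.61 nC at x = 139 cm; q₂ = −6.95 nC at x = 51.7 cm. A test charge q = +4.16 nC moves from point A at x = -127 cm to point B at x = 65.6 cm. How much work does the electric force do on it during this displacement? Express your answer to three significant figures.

The work done by the electric force is W_field = −ΔU = −q(V_B − V_A) = q(V_A − V_B).
At A: distances to the source charges are 2.66 m, 1.79 m; V_A = Σ kqᵢ/rᵢ = -29.5 V.
At B: distances to the source charges are 0.734 m, 0.139 m; V_B = Σ kqᵢ/rᵢ = -430 V.
ΔV = V_B − V_A = -400 V.
W_field = −qΔV = −(4.16×10⁻⁹ C)(-400 V) = 1.67×10⁻⁶ J.

1.67×10⁻⁶ J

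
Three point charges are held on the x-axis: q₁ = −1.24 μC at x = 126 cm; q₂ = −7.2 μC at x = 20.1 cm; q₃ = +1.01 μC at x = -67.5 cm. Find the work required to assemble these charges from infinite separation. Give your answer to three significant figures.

-4.66×10⁻³ J

The assembly work is the sum of pairwise potential energies, U = Σ_{i<j} kqᵢqⱼ/rᵢⱼ.
Pair separations: r₁₂ = 1.06 m, r₁₃ = 1.94 m, r₂₃ = 0.876 m.
U = (0.0758) + (-5.82×10⁻³) + (-0.0746) = -4.66×10⁻³ J.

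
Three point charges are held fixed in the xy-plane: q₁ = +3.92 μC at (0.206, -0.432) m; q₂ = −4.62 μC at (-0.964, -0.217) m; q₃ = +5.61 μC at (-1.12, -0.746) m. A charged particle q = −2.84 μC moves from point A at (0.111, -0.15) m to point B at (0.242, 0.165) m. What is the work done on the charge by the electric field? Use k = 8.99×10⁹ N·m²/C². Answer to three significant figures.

The work done by the electric force is W_field = −ΔU = −q(V_B − V_A) = q(V_A − V_B).
At A: distances to the source charges are 0.298 m, 1.08 m, 1.37 m; V_A = Σ kqᵢ/rᵢ = 1.17×10⁵ V.
At B: distances to the source charges are 0.598 m, 1.27 m, 1.64 m; V_B = Σ kqᵢ/rᵢ = 5.69×10⁴ V.
ΔV = V_B − V_A = -5.99×10⁴ V.
W_field = −qΔV = −(-2.84×10⁻⁶ C)(-5.99×10⁴ V) = -0.170 J.

-0.170 J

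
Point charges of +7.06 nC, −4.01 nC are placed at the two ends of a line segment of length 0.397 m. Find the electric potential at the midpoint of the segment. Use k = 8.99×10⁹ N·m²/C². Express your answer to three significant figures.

Electric potential is a scalar, so the contributions from each charge add algebraically: V = Σ kqᵢ/rᵢ.
Each charge is 0.199 m from the midpoint.
V = k[(7.06×10⁻⁹)/(0.199) + (-4.01×10⁻⁹)/(0.199)] = 138 V.

138 V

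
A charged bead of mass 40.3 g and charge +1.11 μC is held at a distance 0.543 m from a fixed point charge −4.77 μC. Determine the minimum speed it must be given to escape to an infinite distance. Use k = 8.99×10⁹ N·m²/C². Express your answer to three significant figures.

To just escape, total mechanical energy must reach zero at infinity: ½mv²_min + U = 0, so ½mv²_min = −U = |kQq|/r.
|U| = |kQq|/r = (8.99×10⁹ N·m²/C²)(4.77×10⁻⁶)(1.11×10⁻⁶)/(0.543) = 0.0877 J.
v_min = √(2|U|/m) = √(2·0.0877/0.0403) = 2.09 m/s.

2.09 m/s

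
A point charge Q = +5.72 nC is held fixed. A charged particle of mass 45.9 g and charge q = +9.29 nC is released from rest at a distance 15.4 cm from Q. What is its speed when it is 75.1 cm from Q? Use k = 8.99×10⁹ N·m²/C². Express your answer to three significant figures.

Only the electrostatic force acts, so mechanical energy is conserved: ½mv² = U₁ − U₂ = kQq(1/r₁ − 1/r₂).
U₁ − U₂ = (8.99×10⁹ N·m²/C²)(5.72×10⁻⁹ C)(9.29×10⁻⁹ C)(1/0.154 − 1/0.751) = 2.47×10⁻⁶ J.
v = √(2·2.47×10⁻⁶/0.0459) = 0.0104 m/s.

0.0104 m/s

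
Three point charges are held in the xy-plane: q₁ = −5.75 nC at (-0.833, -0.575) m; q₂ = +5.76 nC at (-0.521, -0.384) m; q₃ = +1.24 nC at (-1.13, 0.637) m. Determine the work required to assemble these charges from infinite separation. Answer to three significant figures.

-8.11×10⁻⁷ J

The work to assemble the configuration equals its total potential energy, U = Σ kqᵢqⱼ/rᵢⱼ over all pairs.
Pair separations: r₁₂ = 0.366 m, r₁₃ = 1.25 m, r₂₃ = 1.19 m.
U = (-8.14×10⁻⁷) + (-5.14×10⁻⁸) + (5.40×10⁻⁸) = -8.11×10⁻⁷ J.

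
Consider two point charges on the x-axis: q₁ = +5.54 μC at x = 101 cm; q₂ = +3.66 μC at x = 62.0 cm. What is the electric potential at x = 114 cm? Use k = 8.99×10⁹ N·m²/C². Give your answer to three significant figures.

Electric potential is a scalar, so the contributions from each charge add algebraically: V = Σ kqᵢ/rᵢ.
Distances from the field point to each charge: r₁ = 0.130 m, r₂ = 0.520 m.
V = k[(5.54×10⁻⁶)/(0.130) + (3.66×10⁻⁶)/(0.520)] = 4.46×10⁵ V.

4.46×10⁵ V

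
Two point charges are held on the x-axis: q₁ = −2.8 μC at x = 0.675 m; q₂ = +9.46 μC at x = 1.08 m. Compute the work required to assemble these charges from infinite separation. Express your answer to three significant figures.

-0.588 J

The work to assemble the configuration equals its total potential energy, U = Σ kqᵢqⱼ/rᵢⱼ over all pairs.
Pair separations: r₁₂ = 0.405 m.
U = (-0.588) = -0.588 J.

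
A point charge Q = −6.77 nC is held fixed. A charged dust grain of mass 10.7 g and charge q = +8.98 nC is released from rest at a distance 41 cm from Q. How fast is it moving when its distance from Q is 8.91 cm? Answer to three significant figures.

0.0300 m/s

Only the electrostatic force acts, so mechanical energy is conserved: ½mv² = U₁ − U₂ = kQq(1/r₁ − 1/r₂).
U₁ − U₂ = (8.99×10⁹ N·m²/C²)(-6.77×10⁻⁹ C)(8.98×10⁻⁹ C)(1/0.410 − 1/0.0891) = 4.80×10⁻⁶ J.
v = √(2·4.80×10⁻⁶/0.0107) = 0.0300 m/s.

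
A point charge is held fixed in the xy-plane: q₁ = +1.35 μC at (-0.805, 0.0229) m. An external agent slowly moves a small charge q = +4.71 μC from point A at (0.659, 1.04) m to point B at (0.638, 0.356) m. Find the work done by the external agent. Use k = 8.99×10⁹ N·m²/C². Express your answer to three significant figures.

For quasistatic motion the external work equals the change in potential energy: W_ext = qΔV = q(V_B − V_A).
At A: distance to the source charge is 1.78 m; V_A = kq₁/r = 6810 V.
At B: distance to the source charge is 1.48 m; V_B = kq₁/r = 8200 V.
ΔV = V_B − V_A = 1390 V.
W_ext = qΔV = (4.71×10⁻⁶ C)(1390 V) = 6.53×10⁻³ J.

6.53×10⁻³ J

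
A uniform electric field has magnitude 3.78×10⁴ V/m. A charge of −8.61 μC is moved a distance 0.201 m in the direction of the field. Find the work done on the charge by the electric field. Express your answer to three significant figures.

The potential change for a displacement 0.201 m in the direction of the field is ΔV = −Ed = -7600 V.
W_field = −qΔV = -0.0654 J.

-0.0654 J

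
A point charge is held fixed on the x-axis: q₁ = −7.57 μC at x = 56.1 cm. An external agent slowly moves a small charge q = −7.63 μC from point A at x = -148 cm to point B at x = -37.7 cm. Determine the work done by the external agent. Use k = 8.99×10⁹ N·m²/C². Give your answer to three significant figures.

For quasistatic motion the external work equals the change in potential energy: W_ext = qΔV = q(V_B − V_A).
At A: distance to the source charge is 2.04 m; V_A = kq₁/r = -3.33×10⁴ V.
At B: distance to the source charge is 0.938 m; V_B = kq₁/r = -7.26×10⁴ V.
ΔV = V_B − V_A = -3.92×10⁴ V.
W_ext = qΔV = (-7.63×10⁻⁶ C)(-3.92×10⁴ V) = 0.299 J.

0.299 J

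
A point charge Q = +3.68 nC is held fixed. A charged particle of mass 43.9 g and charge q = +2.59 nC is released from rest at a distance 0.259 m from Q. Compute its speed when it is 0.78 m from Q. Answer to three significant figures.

3.17×10⁻³ m/s

Only the electrostatic force acts, so mechanical energy is conserved: ½mv² = U₁ − U₂ = kQq(1/r₁ − 1/r₂).
U₁ − U₂ = (8.99×10⁹ N·m²/C²)(3.68×10⁻⁹ C)(2.59×10⁻⁹ C)(1/0.259 − 1/0.780) = 2.21×10⁻⁷ J.
v = √(2·2.21×10⁻⁷/0.0439) = 3.17×10⁻³ m/s.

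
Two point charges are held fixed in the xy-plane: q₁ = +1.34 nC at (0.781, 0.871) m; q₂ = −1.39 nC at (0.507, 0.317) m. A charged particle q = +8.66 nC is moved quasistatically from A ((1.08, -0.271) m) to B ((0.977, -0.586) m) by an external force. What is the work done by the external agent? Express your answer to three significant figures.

8.09×10⁻⁹ J

For quasistatic motion the external work equals the change in potential energy: W_ext = qΔV = q(V_B − V_A).
At A: distances to the source charges are 1.18 m, 0.821 m; V_A = Σ kqᵢ/rᵢ = -5.02 V.
At B: distances to the source charges are 1.47 m, 1.02 m; V_B = Σ kqᵢ/rᵢ = -4.08 V.
ΔV = V_B − V_A = 0.935 V.
W_ext = qΔV = (8.66×10⁻⁹ C)(0.935 V) = 8.09×10⁻⁹ J.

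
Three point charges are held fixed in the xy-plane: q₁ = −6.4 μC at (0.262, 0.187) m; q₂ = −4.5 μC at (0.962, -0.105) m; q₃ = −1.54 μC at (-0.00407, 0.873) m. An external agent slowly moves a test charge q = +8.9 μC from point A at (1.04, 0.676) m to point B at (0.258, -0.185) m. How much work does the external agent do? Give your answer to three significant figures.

For quasistatic motion the external work equals the change in potential energy: W_ext = qΔV = q(V_B − V_A).
At A: distances to the source charges are 0.919 m, 0.785 m, 1.06 m; V_A = Σ kqᵢ/rᵢ = -1.27×10⁵ V.
At B: distances to the source charges are 0.372 m, 0.709 m, 1.09 m; V_B = Σ kqᵢ/rᵢ = -2.24×10⁵ V.
ΔV = V_B − V_A = -9.73×10⁴ V.
W_ext = qΔV = (8.90×10⁻⁶ C)(-9.73×10⁴ V) = -0.866 J.

-0.866 J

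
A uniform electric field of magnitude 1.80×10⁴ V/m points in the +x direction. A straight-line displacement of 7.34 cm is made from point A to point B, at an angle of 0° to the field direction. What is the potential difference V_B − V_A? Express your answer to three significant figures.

Only the component of displacement along E changes the potential: ΔV = −E·d·cosθ.
ΔV = −(1.80×10⁴ V/m)(0.0734 m)cos0° = -1320 V.

-1320 V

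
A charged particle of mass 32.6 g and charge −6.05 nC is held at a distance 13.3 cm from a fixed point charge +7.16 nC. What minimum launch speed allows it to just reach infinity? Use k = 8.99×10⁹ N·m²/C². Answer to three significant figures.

To just escape, total mechanical energy must reach zero at infinity: ½mv²_min + U = 0, so ½mv²_min = −U = |kQq|/r.
|U| = |kQq|/r = (8.99×10⁹ N·m²/C²)(7.16×10⁻⁹)(6.05×10⁻⁹)/(0.133) = 2.93×10⁻⁶ J.
v_min = √(2|U|/m) = √(2·2.93×10⁻⁶/0.0326) = 0.0134 m/s.

0.0134 m/s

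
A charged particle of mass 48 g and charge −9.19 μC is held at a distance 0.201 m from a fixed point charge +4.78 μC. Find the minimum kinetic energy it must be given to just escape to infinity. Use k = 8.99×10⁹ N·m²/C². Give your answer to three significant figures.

To just escape, total mechanical energy must reach zero at infinity: ½mv²_min + U = 0, so ½mv²_min = −U = |kQq|/r.
|U| = |kQq|/r = (8.99×10⁹ N·m²/C²)(4.78×10⁻⁶)(9.19×10⁻⁶)/(0.201) = 1.96 J.

1.96 J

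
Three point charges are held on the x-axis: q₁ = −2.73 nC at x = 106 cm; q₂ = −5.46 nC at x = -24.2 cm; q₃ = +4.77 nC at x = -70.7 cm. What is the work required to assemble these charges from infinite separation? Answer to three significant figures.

-4.67×10⁻⁷ J

The work to assemble the configuration equals its total potential energy, U = Σ kqᵢqⱼ/rᵢⱼ over all pairs.
Pair separations: r₁₂ = 1.30 m, r₁₃ = 1.77 m, r₂₃ = 0.465 m.
U = (1.03×10⁻⁷) + (-6.63×10⁻⁸) + (-5.04×10⁻⁷) = -4.67×10⁻⁷ J.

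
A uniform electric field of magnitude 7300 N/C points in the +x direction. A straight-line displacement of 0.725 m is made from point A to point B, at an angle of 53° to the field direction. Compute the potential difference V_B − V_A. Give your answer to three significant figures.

-3190 V

Only the component of displacement along E changes the potential: ΔV = −E·d·cosθ.
ΔV = −(7300 V/m)(0.725 m)cos53° = -3190 V.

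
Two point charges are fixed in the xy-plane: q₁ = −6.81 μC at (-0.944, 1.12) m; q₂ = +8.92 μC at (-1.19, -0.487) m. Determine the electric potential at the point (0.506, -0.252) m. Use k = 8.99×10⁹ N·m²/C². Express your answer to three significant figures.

1.62×10⁴ V

Electric potential is a scalar, so the contributions from each charge add algebraically: V = Σ kqᵢ/rᵢ.
Distances from the field point to each charge: r₁ = 2.00 m, r₂ = 1.71 m.
V = k[(-6.81×10⁻⁶)/(2.00) + (8.92×10⁻⁶)/(1.71)] = 1.62×10⁴ V.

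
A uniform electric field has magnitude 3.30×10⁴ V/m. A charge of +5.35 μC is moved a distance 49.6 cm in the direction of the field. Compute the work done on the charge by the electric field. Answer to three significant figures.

The potential change for a displacement 49.6 cm in the direction of the field is ΔV = −Ed = -1.64×10⁴ V.
W_field = −qΔV = 0.0876 J.

0.0876 J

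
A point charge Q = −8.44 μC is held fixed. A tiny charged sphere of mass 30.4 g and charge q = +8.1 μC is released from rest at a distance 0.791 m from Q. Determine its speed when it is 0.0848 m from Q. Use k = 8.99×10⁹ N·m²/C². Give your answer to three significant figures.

20.6 m/s

Only the electrostatic force acts, so mechanical energy is conserved: ½mv² = U₁ − U₂ = kQq(1/r₁ − 1/r₂).
U₁ − U₂ = (8.99×10⁹ N·m²/C²)(-8.44×10⁻⁶ C)(8.10×10⁻⁶ C)(1/0.791 − 1/0.0848) = 6.47 J.
v = √(2·6.47/0.0304) = 20.6 m/s.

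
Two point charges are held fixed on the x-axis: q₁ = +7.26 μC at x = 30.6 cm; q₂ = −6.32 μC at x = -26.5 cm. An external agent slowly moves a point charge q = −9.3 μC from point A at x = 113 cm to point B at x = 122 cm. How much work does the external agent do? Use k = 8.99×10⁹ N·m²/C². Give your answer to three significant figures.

For quasistatic motion the external work equals the change in potential energy: W_ext = qΔV = q(V_B − V_A).
At A: distances to the source charges are 0.824 m, 1.40 m; V_A = Σ kqᵢ/rᵢ = 3.85×10⁴ V.
At B: distances to the source charges are 0.914 m, 1.48 m; V_B = Σ kqᵢ/rᵢ = 3.31×10⁴ V.
ΔV = V_B − V_A = -5330 V.
W_ext = qΔV = (-9.30×10⁻⁶ C)(-5330 V) = 0.0496 J.

0.0496 J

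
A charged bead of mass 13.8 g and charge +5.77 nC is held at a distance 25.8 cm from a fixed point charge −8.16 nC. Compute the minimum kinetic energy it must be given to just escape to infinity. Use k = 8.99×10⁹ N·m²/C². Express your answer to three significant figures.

1.64×10⁻⁶ J

To just escape, total mechanical energy must reach zero at infinity: ½mv²_min + U = 0, so ½mv²_min = −U = |kQq|/r.
|U| = |kQq|/r = (8.99×10⁹ N·m²/C²)(8.16×10⁻⁹)(5.77×10⁻⁹)/(0.258) = 1.64×10⁻⁶ J.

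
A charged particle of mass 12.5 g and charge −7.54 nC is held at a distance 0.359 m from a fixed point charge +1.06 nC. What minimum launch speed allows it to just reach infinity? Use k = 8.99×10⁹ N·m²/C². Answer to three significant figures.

To just escape, total mechanical energy must reach zero at infinity: ½mv²_min + U = 0, so ½mv²_min = −U = |kQq|/r.
|U| = |kQq|/r = (8.99×10⁹ N·m²/C²)(1.06×10⁻⁹)(7.54×10⁻⁹)/(0.359) = 2.00×10⁻⁷ J.
v_min = √(2|U|/m) = √(2·2.00×10⁻⁷/0.0125) = 5.66×10⁻³ m/s.

5.66×10⁻³ m/s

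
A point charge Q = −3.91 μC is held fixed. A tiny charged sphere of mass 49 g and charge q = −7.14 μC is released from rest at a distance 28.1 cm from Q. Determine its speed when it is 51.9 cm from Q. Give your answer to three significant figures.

Only the electrostatic force acts, so mechanical energy is conserved: ½mv² = U₁ − U₂ = kQq(1/r₁ − 1/r₂).
U₁ − U₂ = (8.99×10⁹ N·m²/C²)(-3.91×10⁻⁶ C)(-7.14×10⁻⁶ C)(1/0.281 − 1/0.519) = 0.410 J.
v = √(2·0.410/0.0490) = 4.09 m/s.

4.09 m/s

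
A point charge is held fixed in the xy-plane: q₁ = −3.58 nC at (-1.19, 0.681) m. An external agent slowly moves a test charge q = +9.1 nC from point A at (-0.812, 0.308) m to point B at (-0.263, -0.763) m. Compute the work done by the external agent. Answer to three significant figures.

For quasistatic motion the external work equals the change in potential energy: W_ext = qΔV = q(V_B − V_A).
At A: distance to the source charge is 0.531 m; V_A = kq₁/r = -60.6 V.
At B: distance to the source charge is 1.72 m; V_B = kq₁/r = -18.8 V.
ΔV = V_B − V_A = 41.8 V.
W_ext = qΔV = (9.10×10⁻⁹ C)(41.8 V) = 3.81×10⁻⁷ J.

3.81×10⁻⁷ J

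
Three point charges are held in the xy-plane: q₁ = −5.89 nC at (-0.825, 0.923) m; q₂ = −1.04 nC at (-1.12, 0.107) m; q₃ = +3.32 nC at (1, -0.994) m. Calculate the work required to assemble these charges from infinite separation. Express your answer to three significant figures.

-1.59×10⁻⁸ J

The assembly work is the sum of pairwise potential energies, U = Σ_{i<j} kqᵢqⱼ/rᵢⱼ.
Pair separations: r₁₂ = 0.868 m, r₁₃ = 2.65 m, r₂₃ = 2.39 m.
U = (6.35×10⁻⁸) + (-6.64×10⁻⁸) + (-1.30×10⁻⁸) = -1.59×10⁻⁸ J.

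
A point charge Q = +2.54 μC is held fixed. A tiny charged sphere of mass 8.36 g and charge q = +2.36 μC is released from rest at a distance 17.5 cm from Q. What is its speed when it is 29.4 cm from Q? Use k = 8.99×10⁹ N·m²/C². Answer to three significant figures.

5.46 m/s

Only the electrostatic force acts, so mechanical energy is conserved: ½mv² = U₁ − U₂ = kQq(1/r₁ − 1/r₂).
U₁ − U₂ = (8.99×10⁹ N·m²/C²)(2.54×10⁻⁶ C)(2.36×10⁻⁶ C)(1/0.175 − 1/0.294) = 0.125 J.
v = √(2·0.125/8.36×10⁻³) = 5.46 m/s.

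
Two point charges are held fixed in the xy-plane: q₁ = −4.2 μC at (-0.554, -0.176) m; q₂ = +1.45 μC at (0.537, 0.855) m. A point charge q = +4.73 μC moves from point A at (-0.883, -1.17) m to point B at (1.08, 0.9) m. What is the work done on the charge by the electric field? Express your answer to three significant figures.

The work done by the electric force is W_field = −ΔU = −q(V_B − V_A) = q(V_A − V_B).
At A: distances to the source charges are 1.05 m, 2.47 m; V_A = Σ kqᵢ/rᵢ = -3.08×10⁴ V.
At B: distances to the source charges are 1.96 m, 0.545 m; V_B = Σ kqᵢ/rᵢ = 4630 V.
ΔV = V_B − V_A = 3.54×10⁴ V.
W_field = −qΔV = −(4.73×10⁻⁶ C)(3.54×10⁴ V) = -0.168 J.

-0.168 J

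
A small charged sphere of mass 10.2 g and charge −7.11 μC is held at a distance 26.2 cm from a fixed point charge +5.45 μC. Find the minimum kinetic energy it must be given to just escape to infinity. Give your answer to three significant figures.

1.33 J

To just escape, total mechanical energy must reach zero at infinity: ½mv²_min + U = 0, so ½mv²_min = −U = |kQq|/r.
|U| = |kQq|/r = (8.99×10⁹ N·m²/C²)(5.45×10⁻⁶)(7.11×10⁻⁶)/(0.262) = 1.33 J.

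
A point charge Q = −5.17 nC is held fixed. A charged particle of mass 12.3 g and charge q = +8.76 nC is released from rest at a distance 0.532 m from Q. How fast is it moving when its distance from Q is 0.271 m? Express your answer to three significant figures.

0.0109 m/s

Only the electrostatic force acts, so mechanical energy is conserved: ½mv² = U₁ − U₂ = kQq(1/r₁ − 1/r₂).
U₁ − U₂ = (8.99×10⁹ N·m²/C²)(-5.17×10⁻⁹ C)(8.76×10⁻⁹ C)(1/0.532 − 1/0.271) = 7.37×10⁻⁷ J.
v = √(2·7.37×10⁻⁷/0.0123) = 0.0109 m/s.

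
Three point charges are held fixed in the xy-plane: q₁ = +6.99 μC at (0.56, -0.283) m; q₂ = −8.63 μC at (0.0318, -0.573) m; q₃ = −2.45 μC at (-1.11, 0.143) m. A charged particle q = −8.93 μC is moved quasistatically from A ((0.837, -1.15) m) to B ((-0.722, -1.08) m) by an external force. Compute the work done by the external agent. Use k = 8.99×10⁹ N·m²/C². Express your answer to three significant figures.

For quasistatic motion the external work equals the change in potential energy: W_ext = qΔV = q(V_B − V_A).
At A: distances to the source charges are 0.910 m, 0.991 m, 2.34 m; V_A = Σ kqᵢ/rᵢ = -1.87×10⁴ V.
At B: distances to the source charges are 1.51 m, 0.908 m, 1.28 m; V_B = Σ kqᵢ/rᵢ = -6.09×10⁴ V.
ΔV = V_B − V_A = -4.22×10⁴ V.
W_ext = qΔV = (-8.93×10⁻⁶ C)(-4.22×10⁴ V) = 0.377 J.

0.377 J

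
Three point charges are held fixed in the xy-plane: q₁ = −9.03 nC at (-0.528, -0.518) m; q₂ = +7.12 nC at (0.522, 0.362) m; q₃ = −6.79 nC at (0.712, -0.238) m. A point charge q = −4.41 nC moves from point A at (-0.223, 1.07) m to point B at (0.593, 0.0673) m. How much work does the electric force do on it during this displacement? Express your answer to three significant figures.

-5.93×10⁻⁸ J

The work done by the electric force is W_field = −ΔU = −q(V_B − V_A) = q(V_A − V_B).
At A: distances to the source charges are 1.62 m, 1.03 m, 1.61 m; V_A = Σ kqᵢ/rᵢ = -25.9 V.
At B: distances to the source charges are 1.26 m, 0.303 m, 0.328 m; V_B = Σ kqᵢ/rᵢ = -39.3 V.
ΔV = V_B − V_A = -13.4 V.
W_field = −qΔV = −(-4.41×10⁻⁹ C)(-13.4 V) = -5.93×10⁻⁸ J.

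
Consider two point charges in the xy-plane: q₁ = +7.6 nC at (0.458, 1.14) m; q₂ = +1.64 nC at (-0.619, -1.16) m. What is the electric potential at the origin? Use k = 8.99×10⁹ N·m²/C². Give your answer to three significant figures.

66.8 V

Electric potential is a scalar, so the contributions from each charge add algebraically: V = Σ kqᵢ/rᵢ.
Distances from the field point to each charge: r₁ = 1.23 m, r₂ = 1.31 m.
V = k[(7.60×10⁻⁹)/(1.23) + (1.64×10⁻⁹)/(1.31)] = 66.8 V.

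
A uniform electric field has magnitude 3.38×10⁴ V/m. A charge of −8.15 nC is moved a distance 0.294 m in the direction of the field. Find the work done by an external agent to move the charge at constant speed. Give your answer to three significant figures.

The potential change for a displacement 0.294 m in the direction of the field is ΔV = −Ed = -9940 V.
W_ext = qΔV = 8.10×10⁻⁵ J.

8.10×10⁻⁵ J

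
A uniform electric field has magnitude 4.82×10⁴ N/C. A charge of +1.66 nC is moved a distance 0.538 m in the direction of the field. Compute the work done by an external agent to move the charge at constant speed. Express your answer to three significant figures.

-4.30×10⁻⁵ J

The potential change for a displacement 0.538 m in the direction of the field is ΔV = −Ed = -2.59×10⁴ V.
W_ext = qΔV = -4.30×10⁻⁵ J.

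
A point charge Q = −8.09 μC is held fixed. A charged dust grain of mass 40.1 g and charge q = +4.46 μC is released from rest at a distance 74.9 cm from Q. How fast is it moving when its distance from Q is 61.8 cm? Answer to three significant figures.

2.14 m/s

Only the electrostatic force acts, so mechanical energy is conserved: ½mv² = U₁ − U₂ = kQq(1/r₁ − 1/r₂).
U₁ − U₂ = (8.99×10⁹ N·m²/C²)(-8.09×10⁻⁶ C)(4.46×10⁻⁶ C)(1/0.749 − 1/0.618) = 0.0918 J.
v = √(2·0.0918/0.0401) = 2.14 m/s.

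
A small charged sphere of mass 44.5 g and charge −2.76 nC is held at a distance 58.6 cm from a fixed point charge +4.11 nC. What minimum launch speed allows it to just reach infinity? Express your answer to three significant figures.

To just escape, total mechanical energy must reach zero at infinity: ½mv²_min + U = 0, so ½mv²_min = −U = |kQq|/r.
|U| = |kQq|/r = (8.99×10⁹ N·m²/C²)(4.11×10⁻⁹)(2.76×10⁻⁹)/(0.586) = 1.74×10⁻⁷ J.
v_min = √(2|U|/m) = √(2·1.74×10⁻⁷/0.0445) = 2.80×10⁻³ m/s.

2.80×10⁻³ m/s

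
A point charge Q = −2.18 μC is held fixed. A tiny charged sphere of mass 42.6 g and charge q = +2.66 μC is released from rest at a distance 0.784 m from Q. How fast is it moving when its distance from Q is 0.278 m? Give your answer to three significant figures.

2.38 m/s

Only the electrostatic force acts, so mechanical energy is conserved: ½mv² = U₁ − U₂ = kQq(1/r₁ − 1/r₂).
U₁ − U₂ = (8.99×10⁹ N·m²/C²)(-2.18×10⁻⁶ C)(2.66×10⁻⁶ C)(1/0.784 − 1/0.278) = 0.121 J.
v = √(2·0.121/0.0426) = 2.38 m/s.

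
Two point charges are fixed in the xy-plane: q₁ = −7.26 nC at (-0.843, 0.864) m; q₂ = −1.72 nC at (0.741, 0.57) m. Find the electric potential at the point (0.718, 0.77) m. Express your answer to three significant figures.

Electric potential is a scalar, so the contributions from each charge add algebraically: V = Σ kqᵢ/rᵢ.
Distances from the field point to each charge: r₁ = 1.56 m, r₂ = 0.201 m.
V = k[(-7.26×10⁻⁹)/(1.56) + (-1.72×10⁻⁹)/(0.201)] = -119 V.

-119 V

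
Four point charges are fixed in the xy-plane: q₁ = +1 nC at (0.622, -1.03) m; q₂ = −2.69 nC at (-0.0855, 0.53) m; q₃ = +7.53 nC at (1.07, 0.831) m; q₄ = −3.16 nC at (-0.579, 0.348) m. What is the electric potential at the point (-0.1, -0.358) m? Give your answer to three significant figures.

Electric potential is a scalar, so the contributions from each charge add algebraically: V = Σ kqᵢ/rᵢ.
Distances from the field point to each charge: r₁ = 0.986 m, r₂ = 0.888 m, r₃ = 1.67 m, r₄ = 0.853 m.
V = k[(1.00×10⁻⁹)/(0.986) + (-2.69×10⁻⁹)/(0.888) + (7.53×10⁻⁹)/(1.67) + (-3.16×10⁻⁹)/(0.853)] = -10.8 V.

-10.8 V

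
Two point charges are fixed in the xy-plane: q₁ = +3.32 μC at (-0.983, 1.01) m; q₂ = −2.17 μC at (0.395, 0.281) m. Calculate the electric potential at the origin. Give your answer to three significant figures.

Electric potential is a scalar, so the contributions from each charge add algebraically: V = Σ kqᵢ/rᵢ.
Distances from the field point to each charge: r₁ = 1.41 m, r₂ = 0.485 m.
V = k[(3.32×10⁻⁶)/(1.41) + (-2.17×10⁻⁶)/(0.485)] = -1.91×10⁴ V.

-1.91×10⁴ V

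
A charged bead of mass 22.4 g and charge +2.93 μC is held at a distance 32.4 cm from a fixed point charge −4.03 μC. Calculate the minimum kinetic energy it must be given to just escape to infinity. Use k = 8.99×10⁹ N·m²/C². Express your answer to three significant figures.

To just escape, total mechanical energy must reach zero at infinity: ½mv²_min + U = 0, so ½mv²_min = −U = |kQq|/r.
|U| = |kQq|/r = (8.99×10⁹ N·m²/C²)(4.03×10⁻⁶)(2.93×10⁻⁶)/(0.324) = 0.328 J.

0.328 J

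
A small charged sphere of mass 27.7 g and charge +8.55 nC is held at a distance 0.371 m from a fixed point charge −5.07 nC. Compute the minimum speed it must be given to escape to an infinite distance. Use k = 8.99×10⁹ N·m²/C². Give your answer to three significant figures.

To just escape, total mechanical energy must reach zero at infinity: ½mv²_min + U = 0, so ½mv²_min = −U = |kQq|/r.
|U| = |kQq|/r = (8.99×10⁹ N·m²/C²)(5.07×10⁻⁹)(8.55×10⁻⁹)/(0.371) = 1.05×10⁻⁶ J.
v_min = √(2|U|/m) = √(2·1.05×10⁻⁶/0.0277) = 8.71×10⁻³ m/s.

8.71×10⁻³ m/s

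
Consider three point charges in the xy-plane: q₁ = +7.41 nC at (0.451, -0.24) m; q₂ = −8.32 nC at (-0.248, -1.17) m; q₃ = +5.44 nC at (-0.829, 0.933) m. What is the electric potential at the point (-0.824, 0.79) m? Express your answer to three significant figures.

346 V

The total potential is the scalar sum of each charge's contribution, V = Σ kqᵢ/rᵢ.
Distances from the field point to each charge: r₁ = 1.64 m, r₂ = 2.04 m, r₃ = 0.143 m.
V = k[(7.41×10⁻⁹)/(1.64) + (-8.32×10⁻⁹)/(2.04) + (5.44×10⁻⁹)/(0.143)] = 346 V.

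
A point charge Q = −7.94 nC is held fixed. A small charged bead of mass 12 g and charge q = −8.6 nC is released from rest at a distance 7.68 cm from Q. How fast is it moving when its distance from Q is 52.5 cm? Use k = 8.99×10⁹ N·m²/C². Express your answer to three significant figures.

0.0337 m/s

Only the electrostatic force acts, so mechanical energy is conserved: ½mv² = U₁ − U₂ = kQq(1/r₁ − 1/r₂).
U₁ − U₂ = (8.99×10⁹ N·m²/C²)(-7.94×10⁻⁹ C)(-8.60×10⁻⁹ C)(1/0.0768 − 1/0.525) = 6.82×10⁻⁶ J.
v = √(2·6.82×10⁻⁶/0.0120) = 0.0337 m/s.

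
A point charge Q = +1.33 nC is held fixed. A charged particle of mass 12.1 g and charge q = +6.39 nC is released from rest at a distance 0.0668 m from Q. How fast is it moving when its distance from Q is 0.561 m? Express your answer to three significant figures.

0.0129 m/s

Only the electrostatic force acts, so mechanical energy is conserved: ½mv² = U₁ − U₂ = kQq(1/r₁ − 1/r₂).
U₁ − U₂ = (8.99×10⁹ N·m²/C²)(1.33×10⁻⁹ C)(6.39×10⁻⁹ C)(1/0.0668 − 1/0.561) = 1.01×10⁻⁶ J.
v = √(2·1.01×10⁻⁶/0.0121) = 0.0129 m/s.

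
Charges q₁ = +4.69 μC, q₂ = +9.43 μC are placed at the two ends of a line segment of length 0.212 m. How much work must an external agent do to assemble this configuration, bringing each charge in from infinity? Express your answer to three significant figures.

The work to assemble the configuration equals its total potential energy, U = Σ kqᵢqⱼ/rᵢⱼ over all pairs.
The separation is r = 0.212 m.
U = (1.88) = 1.88 J.

1.88 J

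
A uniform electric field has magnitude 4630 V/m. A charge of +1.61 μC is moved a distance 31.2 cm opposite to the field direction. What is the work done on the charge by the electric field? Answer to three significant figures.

The potential change for a displacement 31.2 cm opposite to the field direction is ΔV = +Ed = 1440 V.
W_field = −qΔV = -2.33×10⁻³ J.

-2.33×10⁻³ J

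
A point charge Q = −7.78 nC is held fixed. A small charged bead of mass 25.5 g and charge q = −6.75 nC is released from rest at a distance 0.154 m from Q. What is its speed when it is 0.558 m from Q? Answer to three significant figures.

Only the electrostatic force acts, so mechanical energy is conserved: ½mv² = U₁ − U₂ = kQq(1/r₁ − 1/r₂).
U₁ − U₂ = (8.99×10⁹ N·m²/C²)(-7.78×10⁻⁹ C)(-6.75×10⁻⁹ C)(1/0.154 − 1/0.558) = 2.22×10⁻⁶ J.
v = √(2·2.22×10⁻⁶/0.0255) = 0.0132 m/s.

0.0132 m/s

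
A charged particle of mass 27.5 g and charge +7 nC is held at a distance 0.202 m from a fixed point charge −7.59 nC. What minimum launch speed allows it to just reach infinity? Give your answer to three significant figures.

0.0131 m/s

To just escape, total mechanical energy must reach zero at infinity: ½mv²_min + U = 0, so ½mv²_min = −U = |kQq|/r.
|U| = |kQq|/r = (8.99×10⁹ N·m²/C²)(7.59×10⁻⁹)(7.00×10⁻⁹)/(0.202) = 2.36×10⁻⁶ J.
v_min = √(2|U|/m) = √(2·2.36×10⁻⁶/0.0275) = 0.0131 m/s.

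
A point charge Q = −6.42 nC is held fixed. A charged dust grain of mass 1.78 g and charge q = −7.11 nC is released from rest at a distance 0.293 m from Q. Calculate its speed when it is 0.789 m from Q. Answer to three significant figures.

0.0315 m/s

Only the electrostatic force acts, so mechanical energy is conserved: ½mv² = U₁ − U₂ = kQq(1/r₁ − 1/r₂).
U₁ − U₂ = (8.99×10⁹ N·m²/C²)(-6.42×10⁻⁹ C)(-7.11×10⁻⁹ C)(1/0.293 − 1/0.789) = 8.80×10⁻⁷ J.
v = √(2·8.80×10⁻⁷/1.78×10⁻³) = 0.0315 m/s.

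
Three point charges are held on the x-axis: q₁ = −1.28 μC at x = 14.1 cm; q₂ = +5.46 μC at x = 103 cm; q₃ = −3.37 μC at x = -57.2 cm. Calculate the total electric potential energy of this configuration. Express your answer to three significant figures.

-0.120 J

The work to assemble the configuration equals its total potential energy, U = Σ kqᵢqⱼ/rᵢⱼ over all pairs.
Pair separations: r₁₂ = 0.889 m, r₁₃ = 0.713 m, r₂₃ = 1.60 m.
U = (-0.0707) + (0.0544) + (-0.103) = -0.120 J.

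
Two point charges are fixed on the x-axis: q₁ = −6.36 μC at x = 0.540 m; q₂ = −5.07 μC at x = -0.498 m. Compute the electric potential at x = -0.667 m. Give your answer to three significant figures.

The total potential is the scalar sum of each charge's contribution, V = Σ kqᵢ/rᵢ.
Distances from the field point to each charge: r₁ = 1.21 m, r₂ = 0.169 m.
V = k[(-6.36×10⁻⁶)/(1.21) + (-5.07×10⁻⁶)/(0.169)] = -3.17×10⁵ V.

-3.17×10⁵ V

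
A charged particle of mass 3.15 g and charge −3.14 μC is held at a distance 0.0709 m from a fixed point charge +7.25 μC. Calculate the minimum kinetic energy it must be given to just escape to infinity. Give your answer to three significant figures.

To just escape, total mechanical energy must reach zero at infinity: ½mv²_min + U = 0, so ½mv²_min = −U = |kQq|/r.
|U| = |kQq|/r = (8.99×10⁹ N·m²/C²)(7.25×10⁻⁶)(3.14×10⁻⁶)/(0.0709) = 2.89 J.

2.89 J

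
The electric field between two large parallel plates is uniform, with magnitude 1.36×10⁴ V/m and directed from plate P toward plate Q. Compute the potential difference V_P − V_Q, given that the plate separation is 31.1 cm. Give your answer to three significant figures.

In a uniform field, potential decreases in the direction of E: ΔV = −E·d for a displacement d parallel to E.
Going from Q to P is a displacement of 31.1 cm opposite to the field, so V_P − V_Q = +Ed = 4230 V.

4230 V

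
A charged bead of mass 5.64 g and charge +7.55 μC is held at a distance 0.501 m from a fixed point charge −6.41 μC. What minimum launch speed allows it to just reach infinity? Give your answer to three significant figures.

To just escape, total mechanical energy must reach zero at infinity: ½mv²_min + U = 0, so ½mv²_min = −U = |kQq|/r.
|U| = |kQq|/r = (8.99×10⁹ N·m²/C²)(6.41×10⁻⁶)(7.55×10⁻⁶)/(0.501) = 0.868 J.
v_min = √(2|U|/m) = √(2·0.868/5.64×10⁻³) = 17.5 m/s.

17.5 m/s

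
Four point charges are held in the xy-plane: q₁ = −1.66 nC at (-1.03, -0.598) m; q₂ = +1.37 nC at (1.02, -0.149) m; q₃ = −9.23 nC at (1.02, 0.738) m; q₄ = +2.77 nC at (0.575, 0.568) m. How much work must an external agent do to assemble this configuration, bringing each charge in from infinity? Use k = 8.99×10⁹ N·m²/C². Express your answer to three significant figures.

-5.45×10⁻⁷ J

The work to assemble the configuration equals its total potential energy, U = Σ kqᵢqⱼ/rᵢⱼ over all pairs.
Pair separations: r₁₂ = 2.10 m, r₁₃ = 2.45 m, r₁₄ = 1.98 m, r₂₃ = 0.887 m, r₂₄ = 0.844 m, r₃₄ = 0.476 m.
Summing all 6 pair terms gives U = -5.45×10⁻⁷ J.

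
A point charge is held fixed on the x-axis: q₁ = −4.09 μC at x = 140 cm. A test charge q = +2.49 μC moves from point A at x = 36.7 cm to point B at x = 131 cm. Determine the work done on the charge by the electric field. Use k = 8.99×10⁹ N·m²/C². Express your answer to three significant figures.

0.929 J

The work done by the electric force is W_field = −ΔU = −q(V_B − V_A) = q(V_A − V_B).
At A: distance to the source charge is 1.03 m; V_A = kq₁/r = -3.56×10⁴ V.
At B: distance to the source charge is 0.0900 m; V_B = kq₁/r = -4.09×10⁵ V.
ΔV = V_B − V_A = -3.73×10⁵ V.
W_field = −qΔV = −(2.49×10⁻⁶ C)(-3.73×10⁵ V) = 0.929 J.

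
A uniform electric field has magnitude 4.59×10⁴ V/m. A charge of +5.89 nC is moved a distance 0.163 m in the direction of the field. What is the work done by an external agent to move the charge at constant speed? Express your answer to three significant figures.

-4.41×10⁻⁵ J

The potential change for a displacement 0.163 m in the direction of the field is ΔV = −Ed = -7480 V.
W_ext = qΔV = -4.41×10⁻⁵ J.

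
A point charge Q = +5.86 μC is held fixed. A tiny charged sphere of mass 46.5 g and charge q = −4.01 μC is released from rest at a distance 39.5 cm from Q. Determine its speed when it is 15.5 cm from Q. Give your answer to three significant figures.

Only the electrostatic force acts, so mechanical energy is conserved: ½mv² = U₁ − U₂ = kQq(1/r₁ − 1/r₂).
U₁ − U₂ = (8.99×10⁹ N·m²/C²)(5.86×10⁻⁶ C)(-4.01×10⁻⁶ C)(1/0.395 − 1/0.155) = 0.828 J.
v = √(2·0.828/0.0465) = 5.97 m/s.

5.97 m/s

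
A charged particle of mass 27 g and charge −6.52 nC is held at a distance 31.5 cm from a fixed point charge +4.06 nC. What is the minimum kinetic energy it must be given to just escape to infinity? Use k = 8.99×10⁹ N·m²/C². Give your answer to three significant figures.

7.55×10⁻⁷ J

To just escape, total mechanical energy must reach zero at infinity: ½mv²_min + U = 0, so ½mv²_min = −U = |kQq|/r.
|U| = |kQq|/r = (8.99×10⁹ N·m²/C²)(4.06×10⁻⁹)(6.52×10⁻⁹)/(0.315) = 7.55×10⁻⁷ J.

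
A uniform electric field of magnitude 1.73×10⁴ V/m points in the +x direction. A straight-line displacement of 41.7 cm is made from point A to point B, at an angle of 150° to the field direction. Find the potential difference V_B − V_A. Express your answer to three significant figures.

Only the component of displacement along E changes the potential: ΔV = −E·d·cosθ.
ΔV = −(1.73×10⁴ V/m)(0.417 m)cos150° = 6250 V.

6250 V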